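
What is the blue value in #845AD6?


Color: #845AD6
R = 84 = 132
G = 5A = 90
B = D6 = 214
Blue = 214


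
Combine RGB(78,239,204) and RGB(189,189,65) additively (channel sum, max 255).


Additive: each channel = min(255, C₁+C₂)
R: 78+189 = 267 → 255
G: 239+189 = 428 → 255
B: 204+65 = 269 → 255
= RGB(255, 255, 255)


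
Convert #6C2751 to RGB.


6C → 108 (R)
27 → 39 (G)
51 → 81 (B)
= RGB(108, 39, 81)


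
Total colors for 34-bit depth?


Colors = 2^bits = 2^34
= 17,179,869,184 colors


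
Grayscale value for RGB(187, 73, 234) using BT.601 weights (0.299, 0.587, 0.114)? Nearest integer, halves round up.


Gray = 0.299×R + 0.587×G + 0.114×B
Gray = 0.299×187 + 0.587×73 + 0.114×234
Gray = 55.913 + 42.851 + 26.676
Gray = 125.440 → round half up → 125
Gray = 125


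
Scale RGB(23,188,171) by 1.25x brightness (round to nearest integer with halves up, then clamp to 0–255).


Multiply each channel by 1.25, round half up, clamp to [0, 255]
R: 23×1.25 = 28.75 → round → 29
G: 188×1.25 = 235
B: 171×1.25 = 213.75 → round → 214
= RGB(29, 235, 214)


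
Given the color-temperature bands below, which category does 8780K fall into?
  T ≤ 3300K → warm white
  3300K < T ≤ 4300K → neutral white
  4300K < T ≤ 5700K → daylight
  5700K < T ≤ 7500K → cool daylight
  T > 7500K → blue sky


Temperature: 8780K
8780K > 7500K → blue sky
Classification: blue sky


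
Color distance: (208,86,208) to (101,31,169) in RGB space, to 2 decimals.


d = √[(R₁-R₂)² + (G₁-G₂)² + (B₁-B₂)²]
d = √[(208-101)² + (86-31)² + (208-169)²]
d = √[11449 + 3025 + 1521]
d = √15995
d ≈ 126.47


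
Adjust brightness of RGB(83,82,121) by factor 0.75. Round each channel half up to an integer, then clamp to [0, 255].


Multiply each channel by 0.75, round half up, clamp to [0, 255]
R: 83×0.75 = 62.25 → round → 62
G: 82×0.75 = 61.5 → round → 62
B: 121×0.75 = 90.75 → round → 91
= RGB(62, 62, 91)


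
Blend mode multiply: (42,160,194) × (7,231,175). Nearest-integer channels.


Multiply: C = A×B/255, rounded to nearest integer
R: 42×7/255 = 294/255 ≈ 1.153 → 1
G: 160×231/255 = 36960/255 ≈ 144.941 → 145
B: 194×175/255 = 33950/255 ≈ 133.137 → 133
= RGB(1, 145, 133)


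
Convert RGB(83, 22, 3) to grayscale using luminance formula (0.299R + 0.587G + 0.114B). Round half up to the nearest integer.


Gray = 0.299×R + 0.587×G + 0.114×B
Gray = 0.299×83 + 0.587×22 + 0.114×3
Gray = 24.817 + 12.914 + 0.342
Gray = 38.073 → round half up → 38
Gray = 38


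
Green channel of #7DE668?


Color: #7DE668
R = 7D = 125
G = E6 = 230
B = 68 = 104
Green = 230


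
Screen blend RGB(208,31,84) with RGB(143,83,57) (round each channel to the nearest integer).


Screen: C = 255 - (255-A)×(255-B)/255, rounded to nearest integer
R: 255 - (255-208)×(255-143)/255 = 255 - 5264/255 ≈ 255 - 20.643 = 234.357 → 234
G: 255 - (255-31)×(255-83)/255 = 255 - 38528/255 ≈ 255 - 151.090 = 103.910 → 104
B: 255 - (255-84)×(255-57)/255 = 255 - 33858/255 ≈ 255 - 132.776 = 122.224 → 122
= RGB(234, 104, 122)


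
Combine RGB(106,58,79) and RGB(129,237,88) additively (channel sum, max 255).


Additive: each channel = min(255, C₁+C₂)
R: 106+129 = 235 → 235
G: 58+237 = 295 → 255
B: 79+88 = 167 → 167
= RGB(235, 255, 167)


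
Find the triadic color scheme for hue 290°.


Triadic: equally spaced at 120° intervals
H1 = 290°
H2 = (290 + 120) mod 360 = 50°
H3 = (290 + 240) mod 360 = 170°
Triadic = 290°, 50°, 170°


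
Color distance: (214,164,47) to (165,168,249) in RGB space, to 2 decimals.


d = √[(R₁-R₂)² + (G₁-G₂)² + (B₁-B₂)²]
d = √[(214-165)² + (164-168)² + (47-249)²]
d = √[2401 + 16 + 40804]
d = √43221
d ≈ 207.90


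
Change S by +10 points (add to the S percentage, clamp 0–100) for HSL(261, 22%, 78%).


Original S = 22%
Adjustment = +10 percentage points
New S = 22 + (10) = 32
Clamp to [0, 100] → 32
= HSL(261°, 32%, 78%)


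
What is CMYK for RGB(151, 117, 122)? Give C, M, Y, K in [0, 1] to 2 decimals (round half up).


R'=151/255≈0.5922, G'=117/255≈0.4588, B'=122/255≈0.4784
K = 1 - max(R',G',B') = 1 - 151/255 = 104/255 = 0.40784… → 0.41
(1-R'-K)/(1-K) simplifies to (max-R)/max with max = 151:
C = (151-151)/151 = 0/151 = 0 → 0.00
M = (151-117)/151 = 34/151 = 0.22516… → 0.23
Y = (151-122)/151 = 29/151 = 0.19205… → 0.19
= CMYK(0.00, 0.23, 0.19, 0.41)


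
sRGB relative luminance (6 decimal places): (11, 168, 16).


Linearize each channel (sRGB transfer function): c = v/255; c_lin = c/12.92 if c ≤ 0.04045, else ((c+0.055)/1.055)^2.4
  R: 11/255 ≈ 0.043137 > 0.04045 → ((0.043137+0.055)/1.055)^2.4 ≈ 0.003347
  G: 168/255 ≈ 0.658824 > 0.04045 → ((0.658824+0.055)/1.055)^2.4 ≈ 0.391572
  B: 16/255 ≈ 0.062745 > 0.04045 → ((0.062745+0.055)/1.055)^2.4 ≈ 0.005182
R_lin = 0.003347, G_lin = 0.391572, B_lin = 0.005182
L = 0.2126×R + 0.7152×G + 0.0722×B
L = 0.2126×0.003347 + 0.7152×0.391572 + 0.0722×0.005182
L ≈ 0.281138


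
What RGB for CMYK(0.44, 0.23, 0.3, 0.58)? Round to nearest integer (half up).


R = 255 × (1-C) × (1-K) = 255 × 0.56 × 0.42 = 59.976 → 60
G = 255 × (1-M) × (1-K) = 255 × 0.77 × 0.42 = 82.467 → 82
B = 255 × (1-Y) × (1-K) = 255 × 0.70 × 0.42 = 74.97 → 75
= RGB(60, 82, 75)


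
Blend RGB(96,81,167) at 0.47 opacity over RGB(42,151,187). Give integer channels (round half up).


C = α×F + (1-α)×B, with 1-α = 0.53
R: 0.47×96 + 0.53×42 = 45.12 + 22.26 = 67.38 → 67
G: 0.47×81 + 0.53×151 = 38.07 + 80.03 = 118.10 → 118
B: 0.47×167 + 0.53×187 = 78.49 + 99.11 = 177.60 → 178
= RGB(67, 118, 178)


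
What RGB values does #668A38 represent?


66 → 102 (R)
8A → 138 (G)
38 → 56 (B)
= RGB(102, 138, 56)


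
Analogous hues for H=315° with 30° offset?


Base hue: 315°
Left analog: (315 - 30) mod 360 = 285°
Right analog: (315 + 30) mod 360 = 345°
Analogous hues = 285° and 345°


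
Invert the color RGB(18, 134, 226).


Invert: (255-R, 255-G, 255-B)
R: 255-18 = 237
G: 255-134 = 121
B: 255-226 = 29
= RGB(237, 121, 29)


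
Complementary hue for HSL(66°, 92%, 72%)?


Complement = opposite side of color wheel = hue + 180°
H' = (66 + 180) mod 360 = 246°
S and L unchanged.
= HSL(246°, 92%, 72%)


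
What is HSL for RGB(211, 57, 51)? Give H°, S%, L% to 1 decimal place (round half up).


Normalize: R'=211/255≈0.8275, G'=57/255≈0.2235, B'=51/255≈0.2000
Max=211/255, Min=51/255, Δ=Max-Min=160/255
L = (Max+Min)/2 = (211+51)/510 = 262/510 = 0.51372… → L = 51.4%
L > 0.5 → S = Δ/(2-Max-Min) = 160/(510-211-51) = 160/248 = 0.64516… → S = 64.5%
(the 1/255 factors cancel in S and H, so raw channel differences can be used)
Max is R' → H = 60 × (((G-B)/Δ) mod 6) = 60 × (((57-51)/160) mod 6)
  6/160 = 0.0375
  H = 60 × 0.0375 = 2.25° → H = 2.3°
= HSL(2.3°, 64.5%, 51.4%)


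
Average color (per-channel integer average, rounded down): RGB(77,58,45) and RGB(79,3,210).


Midpoint: each channel = ⌊(C₁+C₂)/2⌋
R: ⌊(77+79)/2⌋ = 78
G: ⌊(58+3)/2⌋ = 30
B: ⌊(45+210)/2⌋ = 127
= RGB(78, 30, 127)


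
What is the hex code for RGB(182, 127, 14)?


R = 182 → B6 (hex)
G = 127 → 7F (hex)
B = 14 → 0E (hex)
Hex = #B67F0E


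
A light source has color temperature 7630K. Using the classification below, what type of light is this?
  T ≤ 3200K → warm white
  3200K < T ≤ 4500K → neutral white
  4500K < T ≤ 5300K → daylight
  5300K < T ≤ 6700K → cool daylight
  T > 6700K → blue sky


Temperature: 7630K
7630K > 6700K → blue sky
Classification: blue sky


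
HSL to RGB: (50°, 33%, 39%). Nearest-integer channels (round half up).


H=50°, S=0.33, L=0.39
C = (1-|2L-1|)×S = (1-|-0.22|)×0.33 = 0.2574
H' = H/60 = 50/60 ≈ 0.8333; X = C×(1-|H' mod 2 - 1|) = 0.2145
m = L - C/2 = 0.39 - 0.1287 = 0.2613
Sector ⌊H'⌋ = 0 → (R',G',B') = (0.2574, 0.2145, 0.0)
RGB = ((R'+m)×255, (G'+m)×255, (B'+m)×255) = (132.2685, 121.329, 66.6315)
Round half up → RGB(132, 121, 67)


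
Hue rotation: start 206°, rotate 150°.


New hue = (H + rotation) mod 360
New hue = (206 + 150) mod 360
= 356 mod 360
= 356°


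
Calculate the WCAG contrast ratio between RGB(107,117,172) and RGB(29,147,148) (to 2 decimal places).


Linearize each sRGB channel c=v/255: c/12.92 if c ≤ 0.04045 else ((c+0.055)/1.055)^2.4
L = 0.2126×R_lin + 0.7152×G_lin + 0.0722×B_lin
Color 1 (107,117,172):
  R=107: 107/255≈0.4196 > 0.04045 → ((0.4196+0.055)/1.055)^2.4 ≈ 0.14703
  G=117: 117/255≈0.4588 > 0.04045 → ((0.4588+0.055)/1.055)^2.4 ≈ 0.17789
  B=172: 172/255≈0.6745 > 0.04045 → ((0.6745+0.055)/1.055)^2.4 ≈ 0.41254
  L1 = 0.2126×0.14703 + 0.7152×0.17789 + 0.0722×0.41254 ≈ 0.18827
Color 2 (29,147,148):
  R=29: 29/255≈0.1137 > 0.04045 → ((0.1137+0.055)/1.055)^2.4 ≈ 0.01229
  G=147: 147/255≈0.5765 > 0.04045 → ((0.5765+0.055)/1.055)^2.4 ≈ 0.29177
  B=148: 148/255≈0.5804 > 0.04045 → ((0.5804+0.055)/1.055)^2.4 ≈ 0.29614
  L2 = 0.2126×0.01229 + 0.7152×0.29177 + 0.0722×0.29614 ≈ 0.23267
Lighter = 0.23267, Darker = 0.18827
Ratio = (L_lighter + 0.05) / (L_darker + 0.05)
Ratio = (0.23267 + 0.05) / (0.18827 + 0.05) = 0.28267 / 0.23827 ≈ 1.1863
Ratio ≈ 1.19:1


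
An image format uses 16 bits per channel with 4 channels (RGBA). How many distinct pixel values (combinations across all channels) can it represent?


Total bits = 16 bits/channel × 4 channels = 64 bits
Distinct pixel values = 2^64
= 18,446,744,073,709,551,616 pixel values


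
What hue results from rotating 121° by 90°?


New hue = (H + rotation) mod 360
New hue = (121 + 90) mod 360
= 211 mod 360
= 211°


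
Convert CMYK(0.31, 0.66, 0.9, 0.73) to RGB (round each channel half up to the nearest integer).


R = 255 × (1-C) × (1-K) = 255 × 0.69 × 0.27 = 47.5065 → 48
G = 255 × (1-M) × (1-K) = 255 × 0.34 × 0.27 = 23.409 → 23
B = 255 × (1-Y) × (1-K) = 255 × 0.10 × 0.27 = 6.885 → 7
= RGB(48, 23, 7)


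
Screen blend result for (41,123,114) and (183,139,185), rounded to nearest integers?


Screen: C = 255 - (255-A)×(255-B)/255, rounded to nearest integer
R: 255 - (255-41)×(255-183)/255 = 255 - 15408/255 ≈ 255 - 60.424 = 194.576 → 195
G: 255 - (255-123)×(255-139)/255 = 255 - 15312/255 ≈ 255 - 60.047 = 194.953 → 195
B: 255 - (255-114)×(255-185)/255 = 255 - 9870/255 ≈ 255 - 38.706 = 216.294 → 216
= RGB(195, 195, 216)


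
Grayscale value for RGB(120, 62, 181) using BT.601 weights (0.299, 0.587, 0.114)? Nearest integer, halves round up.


Gray = 0.299×R + 0.587×G + 0.114×B
Gray = 0.299×120 + 0.587×62 + 0.114×181
Gray = 35.880 + 36.394 + 20.634
Gray = 92.908 → round half up → 93
Gray = 93


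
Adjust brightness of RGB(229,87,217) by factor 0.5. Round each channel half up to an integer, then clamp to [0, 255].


Multiply each channel by 0.5, round half up, clamp to [0, 255]
R: 229×0.5 = 114.5 → round → 115
G: 87×0.5 = 43.5 → round → 44
B: 217×0.5 = 108.5 → round → 109
= RGB(115, 44, 109)


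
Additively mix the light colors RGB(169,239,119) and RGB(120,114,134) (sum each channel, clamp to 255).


Additive: each channel = min(255, C₁+C₂)
R: 169+120 = 289 → 255
G: 239+114 = 353 → 255
B: 119+134 = 253 → 253
= RGB(255, 255, 253)


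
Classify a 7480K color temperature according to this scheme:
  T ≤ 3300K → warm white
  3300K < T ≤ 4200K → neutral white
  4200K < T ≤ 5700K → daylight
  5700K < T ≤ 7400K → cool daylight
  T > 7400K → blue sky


Temperature: 7480K
7480K > 7400K → blue sky
Classification: blue sky


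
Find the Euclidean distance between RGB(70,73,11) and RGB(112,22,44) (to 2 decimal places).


d = √[(R₁-R₂)² + (G₁-G₂)² + (B₁-B₂)²]
d = √[(70-112)² + (73-22)² + (11-44)²]
d = √[1764 + 2601 + 1089]
d = √5454
d ≈ 73.85


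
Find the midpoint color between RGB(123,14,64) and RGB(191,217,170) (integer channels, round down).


Midpoint: each channel = ⌊(C₁+C₂)/2⌋
R: ⌊(123+191)/2⌋ = 157
G: ⌊(14+217)/2⌋ = 115
B: ⌊(64+170)/2⌋ = 117
= RGB(157, 115, 117)


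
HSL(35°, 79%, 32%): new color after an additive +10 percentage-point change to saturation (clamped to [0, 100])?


Original S = 79%
Adjustment = +10 percentage points
New S = 79 + (10) = 89
Clamp to [0, 100] → 89
= HSL(35°, 89%, 32%)


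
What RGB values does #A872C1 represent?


A8 → 168 (R)
72 → 114 (G)
C1 → 193 (B)
= RGB(168, 114, 193)


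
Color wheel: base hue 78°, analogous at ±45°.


Base hue: 78°
Left analog: (78 - 45) mod 360 = 33°
Right analog: (78 + 45) mod 360 = 123°
Analogous hues = 33° and 123°


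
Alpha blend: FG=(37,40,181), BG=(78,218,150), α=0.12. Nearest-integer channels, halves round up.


C = α×F + (1-α)×B, with 1-α = 0.88
R: 0.12×37 + 0.88×78 = 4.44 + 68.64 = 73.08 → 73
G: 0.12×40 + 0.88×218 = 4.80 + 191.84 = 196.64 → 197
B: 0.12×181 + 0.88×150 = 21.72 + 132.00 = 153.72 → 154
= RGB(73, 197, 154)


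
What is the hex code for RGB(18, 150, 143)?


R = 18 → 12 (hex)
G = 150 → 96 (hex)
B = 143 → 8F (hex)
Hex = #12968F


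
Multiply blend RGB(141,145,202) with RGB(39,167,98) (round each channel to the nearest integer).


Multiply: C = A×B/255, rounded to nearest integer
R: 141×39/255 = 5499/255 ≈ 21.565 → 22
G: 145×167/255 = 24215/255 ≈ 94.961 → 95
B: 202×98/255 = 19796/255 ≈ 77.631 → 78
= RGB(22, 95, 78)


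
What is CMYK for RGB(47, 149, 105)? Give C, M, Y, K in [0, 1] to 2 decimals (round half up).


R'=47/255≈0.1843, G'=149/255≈0.5843, B'=105/255≈0.4118
K = 1 - max(R',G',B') = 1 - 149/255 = 106/255 = 0.41568… → 0.42
(1-R'-K)/(1-K) simplifies to (max-R)/max with max = 149:
C = (149-47)/149 = 102/149 = 0.68456… → 0.68
M = (149-149)/149 = 0/149 = 0 → 0.00
Y = (149-105)/149 = 44/149 = 0.29530… → 0.30
= CMYK(0.68, 0.00, 0.30, 0.42)


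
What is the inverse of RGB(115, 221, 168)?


Invert: (255-R, 255-G, 255-B)
R: 255-115 = 140
G: 255-221 = 34
B: 255-168 = 87
= RGB(140, 34, 87)


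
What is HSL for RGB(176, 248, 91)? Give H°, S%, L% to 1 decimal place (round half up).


Normalize: R'=176/255≈0.6902, G'=248/255≈0.9725, B'=91/255≈0.3569
Max=248/255, Min=91/255, Δ=Max-Min=157/255
L = (Max+Min)/2 = (248+91)/510 = 339/510 = 0.66470… → L = 66.5%
L > 0.5 → S = Δ/(2-Max-Min) = 157/(510-248-91) = 157/171 = 0.91812… → S = 91.8%
(the 1/255 factors cancel in S and H, so raw channel differences can be used)
Max is G' → H = 60 × ((B-R)/Δ + 2) = 60 × ((91-176)/157 + 2)
  -85/157 + 2 = -0.5414… + 2 = 1.4585…
  H = 60 × 1.4585… = 87.515…° → H = 87.5°
= HSL(87.5°, 91.8%, 66.5%)


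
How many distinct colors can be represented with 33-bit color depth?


Colors = 2^bits = 2^33
= 8,589,934,592 colors


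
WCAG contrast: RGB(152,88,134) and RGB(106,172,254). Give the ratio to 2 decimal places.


Linearize each sRGB channel c=v/255: c/12.92 if c ≤ 0.04045 else ((c+0.055)/1.055)^2.4
L = 0.2126×R_lin + 0.7152×G_lin + 0.0722×B_lin
Color 1 (152,88,134):
  R=152: 152/255≈0.5961 > 0.04045 → ((0.5961+0.055)/1.055)^2.4 ≈ 0.31399
  G=88: 88/255≈0.3451 > 0.04045 → ((0.3451+0.055)/1.055)^2.4 ≈ 0.09759
  B=134: 134/255≈0.5255 > 0.04045 → ((0.5255+0.055)/1.055)^2.4 ≈ 0.23840
  L1 = 0.2126×0.31399 + 0.7152×0.09759 + 0.0722×0.23840 ≈ 0.15376
Color 2 (106,172,254):
  R=106: 106/255≈0.4157 > 0.04045 → ((0.4157+0.055)/1.055)^2.4 ≈ 0.14413
  G=172: 172/255≈0.6745 > 0.04045 → ((0.6745+0.055)/1.055)^2.4 ≈ 0.41254
  B=254: 254/255≈0.9961 > 0.04045 → ((0.9961+0.055)/1.055)^2.4 ≈ 0.99110
  L2 = 0.2126×0.14413 + 0.7152×0.41254 + 0.0722×0.99110 ≈ 0.39725
Lighter = 0.39725, Darker = 0.15376
Ratio = (L_lighter + 0.05) / (L_darker + 0.05)
Ratio = (0.39725 + 0.05) / (0.15376 + 0.05) = 0.44725 / 0.20376 ≈ 2.1950
Ratio ≈ 2.19:1


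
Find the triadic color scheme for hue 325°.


Triadic: equally spaced at 120° intervals
H1 = 325°
H2 = (325 + 120) mod 360 = 85°
H3 = (325 + 240) mod 360 = 205°
Triadic = 325°, 85°, 205°


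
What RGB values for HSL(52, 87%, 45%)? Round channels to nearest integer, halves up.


H=52°, S=0.87, L=0.45
C = (1-|2L-1|)×S = (1-|-0.10|)×0.87 = 0.783
H' = H/60 = 52/60 ≈ 0.8667; X = C×(1-|H' mod 2 - 1|) = 0.6786
m = L - C/2 = 0.45 - 0.3915 = 0.0585
Sector ⌊H'⌋ = 0 → (R',G',B') = (0.783, 0.6786, 0.0)
RGB = ((R'+m)×255, (G'+m)×255, (B'+m)×255) = (214.5825, 187.9605, 14.9175)
Round half up → RGB(215, 188, 15)


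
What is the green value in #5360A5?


Color: #5360A5
R = 53 = 83
G = 60 = 96
B = A5 = 165
Green = 96


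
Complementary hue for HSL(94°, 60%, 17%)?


Complement = opposite side of color wheel = hue + 180°
H' = (94 + 180) mod 360 = 274°
S and L unchanged.
= HSL(274°, 60%, 17%)


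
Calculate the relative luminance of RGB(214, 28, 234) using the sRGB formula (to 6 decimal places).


Linearize each channel (sRGB transfer function): c = v/255; c_lin = c/12.92 if c ≤ 0.04045, else ((c+0.055)/1.055)^2.4
  R: 214/255 ≈ 0.839216 > 0.04045 → ((0.839216+0.055)/1.055)^2.4 ≈ 0.672443
  G: 28/255 ≈ 0.109804 > 0.04045 → ((0.109804+0.055)/1.055)^2.4 ≈ 0.011612
  B: 234/255 ≈ 0.917647 > 0.04045 → ((0.917647+0.055)/1.055)^2.4 ≈ 0.822786
R_lin = 0.672443, G_lin = 0.011612, B_lin = 0.822786
L = 0.2126×R + 0.7152×G + 0.0722×B
L = 0.2126×0.672443 + 0.7152×0.011612 + 0.0722×0.822786
L ≈ 0.210672


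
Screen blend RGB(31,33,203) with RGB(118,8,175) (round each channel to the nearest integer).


Screen: C = 255 - (255-A)×(255-B)/255, rounded to nearest integer
R: 255 - (255-31)×(255-118)/255 = 255 - 30688/255 ≈ 255 - 120.345 = 134.655 → 135
G: 255 - (255-33)×(255-8)/255 = 255 - 54834/255 ≈ 255 - 215.035 = 39.965 → 40
B: 255 - (255-203)×(255-175)/255 = 255 - 4160/255 ≈ 255 - 16.314 = 238.686 → 239
= RGB(135, 40, 239)


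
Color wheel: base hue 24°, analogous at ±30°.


Base hue: 24°
Left analog: (24 - 30) mod 360 = 354°
Right analog: (24 + 30) mod 360 = 54°
Analogous hues = 354° and 54°


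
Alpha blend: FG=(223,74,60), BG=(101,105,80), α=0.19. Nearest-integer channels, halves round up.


C = α×F + (1-α)×B, with 1-α = 0.81
R: 0.19×223 + 0.81×101 = 42.37 + 81.81 = 124.18 → 124
G: 0.19×74 + 0.81×105 = 14.06 + 85.05 = 99.11 → 99
B: 0.19×60 + 0.81×80 = 11.40 + 64.80 = 76.20 → 76
= RGB(124, 99, 76)


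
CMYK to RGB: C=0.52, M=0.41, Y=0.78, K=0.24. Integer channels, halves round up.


R = 255 × (1-C) × (1-K) = 255 × 0.48 × 0.76 = 93.024 → 93
G = 255 × (1-M) × (1-K) = 255 × 0.59 × 0.76 = 114.342 → 114
B = 255 × (1-Y) × (1-K) = 255 × 0.22 × 0.76 = 42.636 → 43
= RGB(93, 114, 43)


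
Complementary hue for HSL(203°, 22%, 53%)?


Complement = opposite side of color wheel = hue + 180°
H' = (203 + 180) mod 360 = 23°
S and L unchanged.
= HSL(23°, 22%, 53%)


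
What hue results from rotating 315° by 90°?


New hue = (H + rotation) mod 360
New hue = (315 + 90) mod 360
= 405 mod 360
= 45°


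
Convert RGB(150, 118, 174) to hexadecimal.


R = 150 → 96 (hex)
G = 118 → 76 (hex)
B = 174 → AE (hex)
Hex = #9676AE


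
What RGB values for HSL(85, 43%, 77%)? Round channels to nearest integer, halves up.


H=85°, S=0.43, L=0.77
C = (1-|2L-1|)×S = (1-|0.54|)×0.43 = 0.1978
H' = H/60 = 85/60 ≈ 1.4167; X = C×(1-|H' mod 2 - 1|) ≈ 0.1154
m = L - C/2 = 0.77 - 0.0989 = 0.6711
Sector ⌊H'⌋ = 1 → (R',G',B') = (≈0.1154, 0.1978, 0.0)
RGB = ((R'+m)×255, (G'+m)×255, (B'+m)×255) = (200.55325, 221.5695, 171.1305)
Round half up → RGB(201, 222, 171)


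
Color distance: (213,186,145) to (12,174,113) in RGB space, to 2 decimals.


d = √[(R₁-R₂)² + (G₁-G₂)² + (B₁-B₂)²]
d = √[(213-12)² + (186-174)² + (145-113)²]
d = √[40401 + 144 + 1024]
d = √41569
d ≈ 203.88


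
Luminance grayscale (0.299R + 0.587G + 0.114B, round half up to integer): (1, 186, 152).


Gray = 0.299×R + 0.587×G + 0.114×B
Gray = 0.299×1 + 0.587×186 + 0.114×152
Gray = 0.299 + 109.182 + 17.328
Gray = 126.809 → round half up → 127
Gray = 127


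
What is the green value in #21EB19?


Color: #21EB19
R = 21 = 33
G = EB = 235
B = 19 = 25
Green = 235


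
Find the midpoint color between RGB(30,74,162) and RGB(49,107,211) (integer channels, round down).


Midpoint: each channel = ⌊(C₁+C₂)/2⌋
R: ⌊(30+49)/2⌋ = 39
G: ⌊(74+107)/2⌋ = 90
B: ⌊(162+211)/2⌋ = 186
= RGB(39, 90, 186)


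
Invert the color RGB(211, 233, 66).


Invert: (255-R, 255-G, 255-B)
R: 255-211 = 44
G: 255-233 = 22
B: 255-66 = 189
= RGB(44, 22, 189)


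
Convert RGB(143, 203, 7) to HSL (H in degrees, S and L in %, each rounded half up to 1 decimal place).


Normalize: R'=143/255≈0.5608, G'=203/255≈0.7961, B'=7/255≈0.0275
Max=203/255, Min=7/255, Δ=Max-Min=196/255
L = (Max+Min)/2 = (203+7)/510 = 210/510 = 0.41176… → L = 41.2%
L ≤ 0.5 → S = Δ/(Max+Min) = 196/(203+7) = 196/210 = 0.93333… → S = 93.3%
(the 1/255 factors cancel in S and H, so raw channel differences can be used)
Max is G' → H = 60 × ((B-R)/Δ + 2) = 60 × ((7-143)/196 + 2)
  -136/196 + 2 = -0.6938… + 2 = 1.3061…
  H = 60 × 1.3061… = 78.367…° → H = 78.4°
= HSL(78.4°, 93.3%, 41.2%)


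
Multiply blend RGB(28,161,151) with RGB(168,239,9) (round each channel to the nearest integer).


Multiply: C = A×B/255, rounded to nearest integer
R: 28×168/255 = 4704/255 ≈ 18.447 → 18
G: 161×239/255 = 38479/255 ≈ 150.898 → 151
B: 151×9/255 = 1359/255 ≈ 5.329 → 5
= RGB(18, 151, 5)


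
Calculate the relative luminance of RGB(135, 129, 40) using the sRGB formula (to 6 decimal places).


Linearize each channel (sRGB transfer function): c = v/255; c_lin = c/12.92 if c ≤ 0.04045, else ((c+0.055)/1.055)^2.4
  R: 135/255 ≈ 0.529412 > 0.04045 → ((0.529412+0.055)/1.055)^2.4 ≈ 0.242281
  G: 129/255 ≈ 0.505882 > 0.04045 → ((0.505882+0.055)/1.055)^2.4 ≈ 0.219526
  B: 40/255 ≈ 0.156863 > 0.04045 → ((0.156863+0.055)/1.055)^2.4 ≈ 0.021219
R_lin = 0.242281, G_lin = 0.219526, B_lin = 0.021219
L = 0.2126×R + 0.7152×G + 0.0722×B
L = 0.2126×0.242281 + 0.7152×0.219526 + 0.0722×0.021219
L ≈ 0.210046


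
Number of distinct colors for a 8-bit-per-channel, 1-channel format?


Total bits = 8 bits/channel × 1 channels = 8 bits
Distinct colors = 2^8
= 256 colors


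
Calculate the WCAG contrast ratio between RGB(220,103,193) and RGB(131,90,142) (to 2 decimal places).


Linearize each sRGB channel c=v/255: c/12.92 if c ≤ 0.04045 else ((c+0.055)/1.055)^2.4
L = 0.2126×R_lin + 0.7152×G_lin + 0.0722×B_lin
Color 1 (220,103,193):
  R=220: 220/255≈0.8627 > 0.04045 → ((0.8627+0.055)/1.055)^2.4 ≈ 0.71569
  G=103: 103/255≈0.4039 > 0.04045 → ((0.4039+0.055)/1.055)^2.4 ≈ 0.13563
  B=193: 193/255≈0.7569 > 0.04045 → ((0.7569+0.055)/1.055)^2.4 ≈ 0.53328
  L1 = 0.2126×0.71569 + 0.7152×0.13563 + 0.0722×0.53328 ≈ 0.28766
Color 2 (131,90,142):
  R=131: 131/255≈0.5137 > 0.04045 → ((0.5137+0.055)/1.055)^2.4 ≈ 0.22697
  G=90: 90/255≈0.3529 > 0.04045 → ((0.3529+0.055)/1.055)^2.4 ≈ 0.10224
  B=142: 142/255≈0.5569 > 0.04045 → ((0.5569+0.055)/1.055)^2.4 ≈ 0.27050
  L2 = 0.2126×0.22697 + 0.7152×0.10224 + 0.0722×0.27050 ≈ 0.14091
Lighter = 0.28766, Darker = 0.14091
Ratio = (L_lighter + 0.05) / (L_darker + 0.05)
Ratio = (0.28766 + 0.05) / (0.14091 + 0.05) = 0.33766 / 0.19091 ≈ 1.7687
Ratio ≈ 1.77:1


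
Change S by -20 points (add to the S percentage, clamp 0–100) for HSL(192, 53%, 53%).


Original S = 53%
Adjustment = -20 percentage points
New S = 53 + (-20) = 33
Clamp to [0, 100] → 33
= HSL(192°, 33%, 53%)


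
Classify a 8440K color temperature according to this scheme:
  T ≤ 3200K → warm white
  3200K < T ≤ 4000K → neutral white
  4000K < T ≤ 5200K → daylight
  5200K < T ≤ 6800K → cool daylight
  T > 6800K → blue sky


Temperature: 8440K
8440K > 6800K → blue sky
Classification: blue sky


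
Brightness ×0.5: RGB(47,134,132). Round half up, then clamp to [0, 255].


Multiply each channel by 0.5, round half up, clamp to [0, 255]
R: 47×0.5 = 23.5 → round → 24
G: 134×0.5 = 67
B: 132×0.5 = 66
= RGB(24, 67, 66)


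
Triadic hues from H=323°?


Triadic: equally spaced at 120° intervals
H1 = 323°
H2 = (323 + 120) mod 360 = 83°
H3 = (323 + 240) mod 360 = 203°
Triadic = 323°, 83°, 203°


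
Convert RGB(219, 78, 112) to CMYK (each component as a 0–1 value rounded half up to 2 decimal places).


R'=219/255≈0.8588, G'=78/255≈0.3059, B'=112/255≈0.4392
K = 1 - max(R',G',B') = 1 - 219/255 = 36/255 = 0.14117… → 0.14
(1-R'-K)/(1-K) simplifies to (max-R)/max with max = 219:
C = (219-219)/219 = 0/219 = 0 → 0.00
M = (219-78)/219 = 141/219 = 0.64383… → 0.64
Y = (219-112)/219 = 107/219 = 0.48858… → 0.49
= CMYK(0.00, 0.64, 0.49, 0.14)


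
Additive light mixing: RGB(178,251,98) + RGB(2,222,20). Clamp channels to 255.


Additive: each channel = min(255, C₁+C₂)
R: 178+2 = 180 → 180
G: 251+222 = 473 → 255
B: 98+20 = 118 → 118
= RGB(180, 255, 118)


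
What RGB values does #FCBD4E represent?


FC → 252 (R)
BD → 189 (G)
4E → 78 (B)
= RGB(252, 189, 78)


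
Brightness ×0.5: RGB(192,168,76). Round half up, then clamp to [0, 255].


Multiply each channel by 0.5, round half up, clamp to [0, 255]
R: 192×0.5 = 96
G: 168×0.5 = 84
B: 76×0.5 = 38
= RGB(96, 84, 38)


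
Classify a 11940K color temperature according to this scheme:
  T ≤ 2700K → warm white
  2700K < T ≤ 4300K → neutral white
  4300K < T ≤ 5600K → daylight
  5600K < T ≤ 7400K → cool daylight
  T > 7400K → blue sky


Temperature: 11940K
11940K > 7400K → blue sky
Classification: blue sky


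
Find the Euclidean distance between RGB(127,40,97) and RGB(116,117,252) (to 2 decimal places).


d = √[(R₁-R₂)² + (G₁-G₂)² + (B₁-B₂)²]
d = √[(127-116)² + (40-117)² + (97-252)²]
d = √[121 + 5929 + 24025]
d = √30075
d ≈ 173.42


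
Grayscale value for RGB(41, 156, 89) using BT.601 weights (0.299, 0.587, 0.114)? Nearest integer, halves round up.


Gray = 0.299×R + 0.587×G + 0.114×B
Gray = 0.299×41 + 0.587×156 + 0.114×89
Gray = 12.259 + 91.572 + 10.146
Gray = 113.977 → round half up → 114
Gray = 114


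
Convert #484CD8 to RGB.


48 → 72 (R)
4C → 76 (G)
D8 → 216 (B)
= RGB(72, 76, 216)


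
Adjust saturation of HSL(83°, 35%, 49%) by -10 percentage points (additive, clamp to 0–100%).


Original S = 35%
Adjustment = -10 percentage points
New S = 35 + (-10) = 25
Clamp to [0, 100] → 25
= HSL(83°, 25%, 49%)


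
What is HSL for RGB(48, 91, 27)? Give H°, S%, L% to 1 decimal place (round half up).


Normalize: R'=48/255≈0.1882, G'=91/255≈0.3569, B'=27/255≈0.1059
Max=91/255, Min=27/255, Δ=Max-Min=64/255
L = (Max+Min)/2 = (91+27)/510 = 118/510 = 0.23137… → L = 23.1%
L ≤ 0.5 → S = Δ/(Max+Min) = 64/(91+27) = 64/118 = 0.54237… → S = 54.2%
(the 1/255 factors cancel in S and H, so raw channel differences can be used)
Max is G' → H = 60 × ((B-R)/Δ + 2) = 60 × ((27-48)/64 + 2)
  -21/64 + 2 = -0.3281… + 2 = 1.6718…
  H = 60 × 1.6718… = 100.312…° → H = 100.3°
= HSL(100.3°, 54.2%, 23.1%)


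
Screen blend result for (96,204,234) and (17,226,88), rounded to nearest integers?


Screen: C = 255 - (255-A)×(255-B)/255, rounded to nearest integer
R: 255 - (255-96)×(255-17)/255 = 255 - 37842/255 ≈ 255 - 148.400 = 106.600 → 107
G: 255 - (255-204)×(255-226)/255 = 255 - 1479/255 ≈ 255 - 5.800 = 249.200 → 249
B: 255 - (255-234)×(255-88)/255 = 255 - 3507/255 ≈ 255 - 13.753 = 241.247 → 241
= RGB(107, 249, 241)


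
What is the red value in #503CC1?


Color: #503CC1
R = 50 = 80
G = 3C = 60
B = C1 = 193
Red = 80


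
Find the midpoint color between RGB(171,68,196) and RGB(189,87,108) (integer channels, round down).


Midpoint: each channel = ⌊(C₁+C₂)/2⌋
R: ⌊(171+189)/2⌋ = 180
G: ⌊(68+87)/2⌋ = 77
B: ⌊(196+108)/2⌋ = 152
= RGB(180, 77, 152)


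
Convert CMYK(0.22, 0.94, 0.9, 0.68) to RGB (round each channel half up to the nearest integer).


R = 255 × (1-C) × (1-K) = 255 × 0.78 × 0.32 = 63.648 → 64
G = 255 × (1-M) × (1-K) = 255 × 0.06 × 0.32 = 4.896 → 5
B = 255 × (1-Y) × (1-K) = 255 × 0.10 × 0.32 = 8.16 → 8
= RGB(64, 5, 8)


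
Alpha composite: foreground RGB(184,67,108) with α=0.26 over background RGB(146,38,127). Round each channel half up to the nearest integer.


C = α×F + (1-α)×B, with 1-α = 0.74
R: 0.26×184 + 0.74×146 = 47.84 + 108.04 = 155.88 → 156
G: 0.26×67 + 0.74×38 = 17.42 + 28.12 = 45.54 → 46
B: 0.26×108 + 0.74×127 = 28.08 + 93.98 = 122.06 → 122
= RGB(156, 46, 122)


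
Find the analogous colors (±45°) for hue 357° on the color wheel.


Base hue: 357°
Left analog: (357 - 45) mod 360 = 312°
Right analog: (357 + 45) mod 360 = 42°
Analogous hues = 312° and 42°


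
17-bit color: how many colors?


Colors = 2^bits = 2^17
= 131,072 colors


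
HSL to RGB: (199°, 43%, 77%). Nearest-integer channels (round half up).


H=199°, S=0.43, L=0.77
C = (1-|2L-1|)×S = (1-|0.54|)×0.43 = 0.1978
H' = H/60 = 199/60 ≈ 3.3167; X = C×(1-|H' mod 2 - 1|) ≈ 0.1352
m = L - C/2 = 0.77 - 0.0989 = 0.6711
Sector ⌊H'⌋ = 3 → (R',G',B') = (0.0, ≈0.1352, 0.1978)
RGB = ((R'+m)×255, (G'+m)×255, (B'+m)×255) = (171.1305, 205.59715, 221.5695)
Round half up → RGB(171, 206, 222)


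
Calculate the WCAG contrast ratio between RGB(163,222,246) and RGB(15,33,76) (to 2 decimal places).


Linearize each sRGB channel c=v/255: c/12.92 if c ≤ 0.04045 else ((c+0.055)/1.055)^2.4
L = 0.2126×R_lin + 0.7152×G_lin + 0.0722×B_lin
Color 1 (163,222,246):
  R=163: 163/255≈0.6392 > 0.04045 → ((0.6392+0.055)/1.055)^2.4 ≈ 0.36625
  G=222: 222/255≈0.8706 > 0.04045 → ((0.8706+0.055)/1.055)^2.4 ≈ 0.73046
  B=246: 246/255≈0.9647 > 0.04045 → ((0.9647+0.055)/1.055)^2.4 ≈ 0.92158
  L1 = 0.2126×0.36625 + 0.7152×0.73046 + 0.0722×0.92158 ≈ 0.66683
Color 2 (15,33,76):
  R=15: 15/255≈0.0588 > 0.04045 → ((0.0588+0.055)/1.055)^2.4 ≈ 0.00478
  G=33: 33/255≈0.1294 > 0.04045 → ((0.1294+0.055)/1.055)^2.4 ≈ 0.01521
  B=76: 76/255≈0.2980 > 0.04045 → ((0.2980+0.055)/1.055)^2.4 ≈ 0.07227
  L2 = 0.2126×0.00478 + 0.7152×0.01521 + 0.0722×0.07227 ≈ 0.01711
Lighter = 0.66683, Darker = 0.01711
Ratio = (L_lighter + 0.05) / (L_darker + 0.05)
Ratio = (0.66683 + 0.05) / (0.01711 + 0.05) = 0.71683 / 0.06711 ≈ 10.6813
Ratio ≈ 10.68:1


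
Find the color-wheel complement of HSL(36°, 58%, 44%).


Complement = opposite side of color wheel = hue + 180°
H' = (36 + 180) mod 360 = 216°
S and L unchanged.
= HSL(216°, 58%, 44%)


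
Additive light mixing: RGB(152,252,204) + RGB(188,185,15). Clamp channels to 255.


Additive: each channel = min(255, C₁+C₂)
R: 152+188 = 340 → 255
G: 252+185 = 437 → 255
B: 204+15 = 219 → 219
= RGB(255, 255, 219)


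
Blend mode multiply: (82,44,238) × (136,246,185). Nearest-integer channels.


Multiply: C = A×B/255, rounded to nearest integer
R: 82×136/255 = 11152/255 ≈ 43.733 → 44
G: 44×246/255 = 10824/255 ≈ 42.447 → 42
B: 238×185/255 = 44030/255 ≈ 172.667 → 173
= RGB(44, 42, 173)


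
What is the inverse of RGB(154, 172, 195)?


Invert: (255-R, 255-G, 255-B)
R: 255-154 = 101
G: 255-172 = 83
B: 255-195 = 60
= RGB(101, 83, 60)


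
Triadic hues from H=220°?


Triadic: equally spaced at 120° intervals
H1 = 220°
H2 = (220 + 120) mod 360 = 340°
H3 = (220 + 240) mod 360 = 100°
Triadic = 220°, 340°, 100°


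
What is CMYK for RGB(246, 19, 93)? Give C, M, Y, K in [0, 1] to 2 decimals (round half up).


R'=246/255≈0.9647, G'=19/255≈0.0745, B'=93/255≈0.3647
K = 1 - max(R',G',B') = 1 - 246/255 = 9/255 = 0.03529… → 0.04
(1-R'-K)/(1-K) simplifies to (max-R)/max with max = 246:
C = (246-246)/246 = 0/246 = 0 → 0.00
M = (246-19)/246 = 227/246 = 0.92276… → 0.92
Y = (246-93)/246 = 153/246 = 0.62195… → 0.62
= CMYK(0.00, 0.92, 0.62, 0.04)


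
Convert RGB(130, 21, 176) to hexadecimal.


R = 130 → 82 (hex)
G = 21 → 15 (hex)
B = 176 → B0 (hex)
Hex = #8215B0


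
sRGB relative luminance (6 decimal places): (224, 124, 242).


Linearize each channel (sRGB transfer function): c = v/255; c_lin = c/12.92 if c ≤ 0.04045, else ((c+0.055)/1.055)^2.4
  R: 224/255 ≈ 0.878431 > 0.04045 → ((0.878431+0.055)/1.055)^2.4 ≈ 0.745404
  G: 124/255 ≈ 0.486275 > 0.04045 → ((0.486275+0.055)/1.055)^2.4 ≈ 0.201556
  B: 242/255 ≈ 0.949020 > 0.04045 → ((0.949020+0.055)/1.055)^2.4 ≈ 0.887923
R_lin = 0.745404, G_lin = 0.201556, B_lin = 0.887923
L = 0.2126×R + 0.7152×G + 0.0722×B
L = 0.2126×0.745404 + 0.7152×0.201556 + 0.0722×0.887923
L ≈ 0.366734


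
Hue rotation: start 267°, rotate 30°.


New hue = (H + rotation) mod 360
New hue = (267 + 30) mod 360
= 297 mod 360
= 297°


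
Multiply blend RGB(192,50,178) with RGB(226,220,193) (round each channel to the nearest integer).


Multiply: C = A×B/255, rounded to nearest integer
R: 192×226/255 = 43392/255 ≈ 170.165 → 170
G: 50×220/255 = 11000/255 ≈ 43.137 → 43
B: 178×193/255 = 34354/255 ≈ 134.722 → 135
= RGB(170, 43, 135)


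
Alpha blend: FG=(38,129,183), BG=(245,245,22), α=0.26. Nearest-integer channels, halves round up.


C = α×F + (1-α)×B, with 1-α = 0.74
R: 0.26×38 + 0.74×245 = 9.88 + 181.30 = 191.18 → 191
G: 0.26×129 + 0.74×245 = 33.54 + 181.30 = 214.84 → 215
B: 0.26×183 + 0.74×22 = 47.58 + 16.28 = 63.86 → 64
= RGB(191, 215, 64)


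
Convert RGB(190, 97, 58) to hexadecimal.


R = 190 → BE (hex)
G = 97 → 61 (hex)
B = 58 → 3A (hex)
Hex = #BE613A


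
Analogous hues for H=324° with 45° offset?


Base hue: 324°
Left analog: (324 - 45) mod 360 = 279°
Right analog: (324 + 45) mod 360 = 9°
Analogous hues = 279° and 9°


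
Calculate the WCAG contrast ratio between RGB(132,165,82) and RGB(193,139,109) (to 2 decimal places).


Linearize each sRGB channel c=v/255: c/12.92 if c ≤ 0.04045 else ((c+0.055)/1.055)^2.4
L = 0.2126×R_lin + 0.7152×G_lin + 0.0722×B_lin
Color 1 (132,165,82):
  R=132: 132/255≈0.5176 > 0.04045 → ((0.5176+0.055)/1.055)^2.4 ≈ 0.23074
  G=165: 165/255≈0.6471 > 0.04045 → ((0.6471+0.055)/1.055)^2.4 ≈ 0.37626
  B=82: 82/255≈0.3216 > 0.04045 → ((0.3216+0.055)/1.055)^2.4 ≈ 0.08438
  L1 = 0.2126×0.23074 + 0.7152×0.37626 + 0.0722×0.08438 ≈ 0.32425
Color 2 (193,139,109):
  R=193: 193/255≈0.7569 > 0.04045 → ((0.7569+0.055)/1.055)^2.4 ≈ 0.53328
  G=139: 139/255≈0.5451 > 0.04045 → ((0.5451+0.055)/1.055)^2.4 ≈ 0.25818
  B=109: 109/255≈0.4275 > 0.04045 → ((0.4275+0.055)/1.055)^2.4 ≈ 0.15293
  L2 = 0.2126×0.53328 + 0.7152×0.25818 + 0.0722×0.15293 ≈ 0.30907
Lighter = 0.32425, Darker = 0.30907
Ratio = (L_lighter + 0.05) / (L_darker + 0.05)
Ratio = (0.32425 + 0.05) / (0.30907 + 0.05) = 0.37425 / 0.35907 ≈ 1.0423
Ratio ≈ 1.04:1


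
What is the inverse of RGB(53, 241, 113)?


Invert: (255-R, 255-G, 255-B)
R: 255-53 = 202
G: 255-241 = 14
B: 255-113 = 142
= RGB(202, 14, 142)


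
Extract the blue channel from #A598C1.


Color: #A598C1
R = A5 = 165
G = 98 = 152
B = C1 = 193
Blue = 193


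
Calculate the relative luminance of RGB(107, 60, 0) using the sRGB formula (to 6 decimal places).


Linearize each channel (sRGB transfer function): c = v/255; c_lin = c/12.92 if c ≤ 0.04045, else ((c+0.055)/1.055)^2.4
  R: 107/255 ≈ 0.419608 > 0.04045 → ((0.419608+0.055)/1.055)^2.4 ≈ 0.147027
  G: 60/255 ≈ 0.235294 > 0.04045 → ((0.235294+0.055)/1.055)^2.4 ≈ 0.045186
  B: 0/255 ≈ 0.000000 ≤ 0.04045 → 0.000000/12.92 ≈ 0.000000
R_lin = 0.147027, G_lin = 0.045186, B_lin = 0.000000
L = 0.2126×R + 0.7152×G + 0.0722×B
L = 0.2126×0.147027 + 0.7152×0.045186 + 0.0722×0.000000
L ≈ 0.063575


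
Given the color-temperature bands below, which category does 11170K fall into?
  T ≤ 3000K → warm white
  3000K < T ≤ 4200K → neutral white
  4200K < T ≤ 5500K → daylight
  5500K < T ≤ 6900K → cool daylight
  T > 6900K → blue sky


Temperature: 11170K
11170K > 6900K → blue sky
Classification: blue sky


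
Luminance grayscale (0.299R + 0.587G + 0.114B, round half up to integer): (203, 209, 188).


Gray = 0.299×R + 0.587×G + 0.114×B
Gray = 0.299×203 + 0.587×209 + 0.114×188
Gray = 60.697 + 122.683 + 21.432
Gray = 204.812 → round half up → 205
Gray = 205


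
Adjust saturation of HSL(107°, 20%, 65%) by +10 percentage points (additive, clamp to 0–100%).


Original S = 20%
Adjustment = +10 percentage points
New S = 20 + (10) = 30
Clamp to [0, 100] → 30
= HSL(107°, 30%, 65%)


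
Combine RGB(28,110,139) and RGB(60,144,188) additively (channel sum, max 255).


Additive: each channel = min(255, C₁+C₂)
R: 28+60 = 88 → 88
G: 110+144 = 254 → 254
B: 139+188 = 327 → 255
= RGB(88, 254, 255)


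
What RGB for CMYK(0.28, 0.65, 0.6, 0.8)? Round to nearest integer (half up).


R = 255 × (1-C) × (1-K) = 255 × 0.72 × 0.20 = 36.72 → 37
G = 255 × (1-M) × (1-K) = 255 × 0.35 × 0.20 = 17.85 → 18
B = 255 × (1-Y) × (1-K) = 255 × 0.40 × 0.20 = 20.4 → 20
= RGB(37, 18, 20)


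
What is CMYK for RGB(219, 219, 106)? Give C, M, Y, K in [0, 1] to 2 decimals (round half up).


R'=219/255≈0.8588, G'=219/255≈0.8588, B'=106/255≈0.4157
K = 1 - max(R',G',B') = 1 - 219/255 = 36/255 = 0.14117… → 0.14
(1-R'-K)/(1-K) simplifies to (max-R)/max with max = 219:
C = (219-219)/219 = 0/219 = 0 → 0.00
M = (219-219)/219 = 0/219 = 0 → 0.00
Y = (219-106)/219 = 113/219 = 0.51598… → 0.52
= CMYK(0.00, 0.00, 0.52, 0.14)


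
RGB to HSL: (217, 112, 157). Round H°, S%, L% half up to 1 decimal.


Normalize: R'=217/255≈0.8510, G'=112/255≈0.4392, B'=157/255≈0.6157
Max=217/255, Min=112/255, Δ=Max-Min=105/255
L = (Max+Min)/2 = (217+112)/510 = 329/510 = 0.64509… → L = 64.5%
L > 0.5 → S = Δ/(2-Max-Min) = 105/(510-217-112) = 105/181 = 0.58011… → S = 58.0%
(the 1/255 factors cancel in S and H, so raw channel differences can be used)
Max is R' → H = 60 × (((G-B)/Δ) mod 6) = 60 × (((112-157)/105) mod 6)
  (-45)/105 = -0.4285…; negative, so add 6 → 5.5714…
  H = 60 × 5.5714… = 334.285…° → H = 334.3°
= HSL(334.3°, 58.0%, 64.5%)


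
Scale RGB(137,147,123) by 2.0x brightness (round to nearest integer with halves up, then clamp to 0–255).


Multiply each channel by 2.0, round half up, clamp to [0, 255]
R: 137×2.0 = 274 → clamp → 255
G: 147×2.0 = 294 → clamp → 255
B: 123×2.0 = 246
= RGB(255, 255, 246)


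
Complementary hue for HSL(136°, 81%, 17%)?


Complement = opposite side of color wheel = hue + 180°
H' = (136 + 180) mod 360 = 316°
S and L unchanged.
= HSL(316°, 81%, 17%)


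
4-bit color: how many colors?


Colors = 2^bits = 2^4
= 16 colors


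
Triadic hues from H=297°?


Triadic: equally spaced at 120° intervals
H1 = 297°
H2 = (297 + 120) mod 360 = 57°
H3 = (297 + 240) mod 360 = 177°
Triadic = 297°, 57°, 177°


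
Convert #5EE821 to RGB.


5E → 94 (R)
E8 → 232 (G)
21 → 33 (B)
= RGB(94, 232, 33)


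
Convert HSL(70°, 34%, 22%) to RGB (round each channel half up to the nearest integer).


H=70°, S=0.34, L=0.22
C = (1-|2L-1|)×S = (1-|-0.56|)×0.34 = 0.1496
H' = H/60 = 70/60 ≈ 1.1667; X = C×(1-|H' mod 2 - 1|) ≈ 0.1247
m = L - C/2 = 0.22 - 0.0748 = 0.1452
Sector ⌊H'⌋ = 1 → (R',G',B') = (≈0.1247, 0.1496, 0.0)
RGB = ((R'+m)×255, (G'+m)×255, (B'+m)×255) = (68.816, 75.174, 37.026)
Round half up → RGB(69, 75, 37)


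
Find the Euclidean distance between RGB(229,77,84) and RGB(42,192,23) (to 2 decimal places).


d = √[(R₁-R₂)² + (G₁-G₂)² + (B₁-B₂)²]
d = √[(229-42)² + (77-192)² + (84-23)²]
d = √[34969 + 13225 + 3721]
d = √51915
d ≈ 227.85
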